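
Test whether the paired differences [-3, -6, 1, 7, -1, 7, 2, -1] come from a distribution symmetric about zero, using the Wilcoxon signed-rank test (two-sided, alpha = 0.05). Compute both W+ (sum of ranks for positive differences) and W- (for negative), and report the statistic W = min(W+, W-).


Step 1: Drop any zero differences (none here) and take |d_i|.
|d| = [3, 6, 1, 7, 1, 7, 2, 1]
Step 2: Midrank |d_i| (ties get averaged ranks).
ranks: |3|->5, |6|->6, |1|->2, |7|->7.5, |1|->2, |7|->7.5, |2|->4, |1|->2
Step 3: Attach original signs; sum ranks with positive sign and with negative sign.
W+ = 2 + 7.5 + 7.5 + 4 = 21
W- = 5 + 6 + 2 + 2 = 15
(Check: W+ + W- = 36 should equal n(n+1)/2 = 36.)
Step 4: Test statistic W = min(W+, W-) = 15.
Step 5: Ties in |d|, so use the tie-corrected normal approximation.
        E[W] = n(n+1)/4 = 8*9/4 = 18.
        Tie groups: |d|=1 (t=3), |d|=7 (t=2); sum(t^3 - t) = 30.
        Var[W] = n(n+1)(2n+1)/24 - sum(t^3-t)/48 = 1224/24 - 30/48 = 50.375.
        z = (W - E[W]) / sqrt(Var[W]) = (15 - 18) / 7.0975 = -0.4227.
        Two-sided p = 2*Phi(z) = 0.672527.
Step 6: alpha = 0.05. fail to reject H0.

W+ = 21, W- = 15, W = min = 15, p = 0.672527, fail to reject H0.


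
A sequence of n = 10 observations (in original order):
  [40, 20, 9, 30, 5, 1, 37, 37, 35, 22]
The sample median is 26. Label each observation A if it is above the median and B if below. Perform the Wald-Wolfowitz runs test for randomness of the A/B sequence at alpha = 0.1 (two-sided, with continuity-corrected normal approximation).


Step 1: Compute median = 26; label A = above, B = below.
Labels in order: ABBABBAAAB  (n_A = 5, n_B = 5)
Step 2: Count runs R = 6.
Step 3: Under H0 (random ordering), E[R] = 2*n_A*n_B/(n_A+n_B) + 1 = 2*5*5/10 + 1 = 6.0000.
        Var[R] = 2*n_A*n_B*(2*n_A*n_B - n_A - n_B) / ((n_A+n_B)^2 * (n_A+n_B-1)) = 2000/900 = 2.2222.
        SD[R] = 1.4907.
Step 4: R = E[R], so z = 0 with no continuity correction.
Step 5: Two-sided p-value via normal approximation = 2*(1 - Phi(|z|)) = 1.000000.
Step 6: alpha = 0.1. fail to reject H0.

R = 6, z = 0.0000, p = 1.000000, fail to reject H0.


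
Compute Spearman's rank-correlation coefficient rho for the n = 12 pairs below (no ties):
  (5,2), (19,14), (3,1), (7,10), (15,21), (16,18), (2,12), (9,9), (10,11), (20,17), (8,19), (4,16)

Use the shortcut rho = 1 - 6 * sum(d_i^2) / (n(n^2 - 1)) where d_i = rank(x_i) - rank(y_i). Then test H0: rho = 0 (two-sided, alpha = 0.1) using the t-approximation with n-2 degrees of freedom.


Step 1: Rank x and y separately (midranks; no ties here).
rank(x): 5->4, 19->11, 3->2, 7->5, 15->9, 16->10, 2->1, 9->7, 10->8, 20->12, 8->6, 4->3
rank(y): 2->2, 14->7, 1->1, 10->4, 21->12, 18->10, 12->6, 9->3, 11->5, 17->9, 19->11, 16->8
Step 2: d_i = R_x(i) - R_y(i); compute d_i^2.
  (4-2)^2=4, (11-7)^2=16, (2-1)^2=1, (5-4)^2=1, (9-12)^2=9, (10-10)^2=0, (1-6)^2=25, (7-3)^2=16, (8-5)^2=9, (12-9)^2=9, (6-11)^2=25, (3-8)^2=25
sum(d^2) = 140.
Step 3: rho = 1 - 6*140 / (12*(12^2 - 1)) = 1 - 840/1716 = 0.510490.
Step 4: Under H0, t = rho * sqrt((n-2)/(1-rho^2)) = 1.8774 ~ t(10).
Step 5: Two-sided p-value from the t-distribution with 10 df = 0.089914.
Step 6: alpha = 0.1. reject H0.

rho = 0.5105, p = 0.089914, reject H0 at alpha = 0.1.


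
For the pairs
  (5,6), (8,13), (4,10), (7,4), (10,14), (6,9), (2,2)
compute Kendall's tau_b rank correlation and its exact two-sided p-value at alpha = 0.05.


Step 1: Enumerate the 21 unordered pairs (i,j) with i<j and classify each by sign(x_j-x_i) * sign(y_j-y_i).
  (1,2):dx=+3,dy=+7->C; (1,3):dx=-1,dy=+4->D; (1,4):dx=+2,dy=-2->D; (1,5):dx=+5,dy=+8->C
  (1,6):dx=+1,dy=+3->C; (1,7):dx=-3,dy=-4->C; (2,3):dx=-4,dy=-3->C; (2,4):dx=-1,dy=-9->C
  (2,5):dx=+2,dy=+1->C; (2,6):dx=-2,dy=-4->C; (2,7):dx=-6,dy=-11->C; (3,4):dx=+3,dy=-6->D
  (3,5):dx=+6,dy=+4->C; (3,6):dx=+2,dy=-1->D; (3,7):dx=-2,dy=-8->C; (4,5):dx=+3,dy=+10->C
  (4,6):dx=-1,dy=+5->D; (4,7):dx=-5,dy=-2->C; (5,6):dx=-4,dy=-5->C; (5,7):dx=-8,dy=-12->C
  (6,7):dx=-4,dy=-7->C
Step 2: C = 16, D = 5, total pairs = 21.
Step 3: tau = (C - D)/(n(n-1)/2) = (16 - 5)/21 = 0.523810.
Step 4: Exact two-sided p-value (enumerate n! = 5040 permutations of y under H0): p = 0.136111.
Step 5: alpha = 0.05. fail to reject H0.

tau_b = 0.5238 (C=16, D=5), p = 0.136111, fail to reject H0.


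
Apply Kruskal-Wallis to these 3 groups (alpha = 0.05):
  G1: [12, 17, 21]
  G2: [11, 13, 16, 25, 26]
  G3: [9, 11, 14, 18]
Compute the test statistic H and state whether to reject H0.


Step 1: Combine all N = 12 observations and assign midranks.
sorted (value, group, rank): (9,G3,1), (11,G2,2.5), (11,G3,2.5), (12,G1,4), (13,G2,5), (14,G3,6), (16,G2,7), (17,G1,8), (18,G3,9), (21,G1,10), (25,G2,11), (26,G2,12)
Step 2: Sum ranks within each group.
R_1 = 22 (n_1 = 3)
R_2 = 37.5 (n_2 = 5)
R_3 = 18.5 (n_3 = 4)
Step 3: H = 12/(N(N+1)) * sum(R_i^2/n_i) - 3(N+1)
     = 12/(12*13) * (22^2/3 + 37.5^2/5 + 18.5^2/4) - 3*13
     = 0.076923 * 528.146 - 39
     = 1.626603.
Step 4: Ties present; correction factor C = 1 - 6/(12^3 - 12) = 0.996503. Corrected H = 1.626603 / 0.996503 = 1.632310.
Step 5: Under H0, H ~ chi^2(2); p-value = 0.442128.
Step 6: alpha = 0.05. fail to reject H0.

H = 1.6323, df = 2, p = 0.442128, fail to reject H0.


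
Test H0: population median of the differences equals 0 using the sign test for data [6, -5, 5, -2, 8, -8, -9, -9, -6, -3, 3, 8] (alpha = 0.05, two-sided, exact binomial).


Step 1: Discard zero differences. Original n = 12; n_eff = number of nonzero differences = 12.
Nonzero differences (with sign): +6, -5, +5, -2, +8, -8, -9, -9, -6, -3, +3, +8
Step 2: Count signs: positive = 5, negative = 7.
Step 3: Under H0: P(positive) = 0.5, so the number of positives S ~ Bin(12, 0.5).
Step 4: Two-sided exact p-value = sum of Bin(12,0.5) probabilities at or below the observed probability = 0.774414.
Step 5: alpha = 0.05. fail to reject H0.

n_eff = 12, pos = 5, neg = 7, p = 0.774414, fail to reject H0.


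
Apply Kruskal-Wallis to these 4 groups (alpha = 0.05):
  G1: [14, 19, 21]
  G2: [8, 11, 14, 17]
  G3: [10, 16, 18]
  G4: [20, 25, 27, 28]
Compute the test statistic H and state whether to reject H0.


Step 1: Combine all N = 14 observations and assign midranks.
sorted (value, group, rank): (8,G2,1), (10,G3,2), (11,G2,3), (14,G1,4.5), (14,G2,4.5), (16,G3,6), (17,G2,7), (18,G3,8), (19,G1,9), (20,G4,10), (21,G1,11), (25,G4,12), (27,G4,13), (28,G4,14)
Step 2: Sum ranks within each group.
R_1 = 24.5 (n_1 = 3)
R_2 = 15.5 (n_2 = 4)
R_3 = 16 (n_3 = 3)
R_4 = 49 (n_4 = 4)
Step 3: H = 12/(N(N+1)) * sum(R_i^2/n_i) - 3(N+1)
     = 12/(14*15) * (24.5^2/3 + 15.5^2/4 + 16^2/3 + 49^2/4) - 3*15
     = 0.057143 * 945.729 - 45
     = 9.041667.
Step 4: Ties present; correction factor C = 1 - 6/(14^3 - 14) = 0.997802. Corrected H = 9.041667 / 0.997802 = 9.061582.
Step 5: Under H0, H ~ chi^2(3); p-value = 0.028483.
Step 6: alpha = 0.05. reject H0.

H = 9.0616, df = 3, p = 0.028483, reject H0.


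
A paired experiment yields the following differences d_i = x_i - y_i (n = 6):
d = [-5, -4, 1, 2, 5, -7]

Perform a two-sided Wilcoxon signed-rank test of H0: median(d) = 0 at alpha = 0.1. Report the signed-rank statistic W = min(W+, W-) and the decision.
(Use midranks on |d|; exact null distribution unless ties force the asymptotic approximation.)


Step 1: Drop any zero differences (none here) and take |d_i|.
|d| = [5, 4, 1, 2, 5, 7]
Step 2: Midrank |d_i| (ties get averaged ranks).
ranks: |5|->4.5, |4|->3, |1|->1, |2|->2, |5|->4.5, |7|->6
Step 3: Attach original signs; sum ranks with positive sign and with negative sign.
W+ = 1 + 2 + 4.5 = 7.5
W- = 4.5 + 3 + 6 = 13.5
(Check: W+ + W- = 21 should equal n(n+1)/2 = 21.)
Step 4: Test statistic W = min(W+, W-) = 7.5.
Step 5: Ties in |d|, so use the tie-corrected normal approximation.
        E[W] = n(n+1)/4 = 6*7/4 = 10.5.
        Tie groups: |d|=5 (t=2); sum(t^3 - t) = 6.
        Var[W] = n(n+1)(2n+1)/24 - sum(t^3-t)/48 = 546/24 - 6/48 = 22.625.
        z = (W - E[W]) / sqrt(Var[W]) = (7.5 - 10.5) / 4.7566 = -0.6307.
        Two-sided p = 2*Phi(z) = 0.528233.
Step 6: alpha = 0.1. fail to reject H0.

W+ = 7.5, W- = 13.5, W = min = 7.5, p = 0.528233, fail to reject H0.


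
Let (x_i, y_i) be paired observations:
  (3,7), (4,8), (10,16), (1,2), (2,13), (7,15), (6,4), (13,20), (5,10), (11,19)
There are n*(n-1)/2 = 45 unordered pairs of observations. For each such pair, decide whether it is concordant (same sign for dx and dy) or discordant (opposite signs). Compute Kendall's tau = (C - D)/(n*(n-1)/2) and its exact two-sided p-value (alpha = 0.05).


Step 1: Enumerate the 45 unordered pairs (i,j) with i<j and classify each by sign(x_j-x_i) * sign(y_j-y_i).
  (1,2):dx=+1,dy=+1->C; (1,3):dx=+7,dy=+9->C; (1,4):dx=-2,dy=-5->C; (1,5):dx=-1,dy=+6->D
  (1,6):dx=+4,dy=+8->C; (1,7):dx=+3,dy=-3->D; (1,8):dx=+10,dy=+13->C; (1,9):dx=+2,dy=+3->C
  (1,10):dx=+8,dy=+12->C; (2,3):dx=+6,dy=+8->C; (2,4):dx=-3,dy=-6->C; (2,5):dx=-2,dy=+5->D
  (2,6):dx=+3,dy=+7->C; (2,7):dx=+2,dy=-4->D; (2,8):dx=+9,dy=+12->C; (2,9):dx=+1,dy=+2->C
  (2,10):dx=+7,dy=+11->C; (3,4):dx=-9,dy=-14->C; (3,5):dx=-8,dy=-3->C; (3,6):dx=-3,dy=-1->C
  (3,7):dx=-4,dy=-12->C; (3,8):dx=+3,dy=+4->C; (3,9):dx=-5,dy=-6->C; (3,10):dx=+1,dy=+3->C
  (4,5):dx=+1,dy=+11->C; (4,6):dx=+6,dy=+13->C; (4,7):dx=+5,dy=+2->C; (4,8):dx=+12,dy=+18->C
  (4,9):dx=+4,dy=+8->C; (4,10):dx=+10,dy=+17->C; (5,6):dx=+5,dy=+2->C; (5,7):dx=+4,dy=-9->D
  (5,8):dx=+11,dy=+7->C; (5,9):dx=+3,dy=-3->D; (5,10):dx=+9,dy=+6->C; (6,7):dx=-1,dy=-11->C
  (6,8):dx=+6,dy=+5->C; (6,9):dx=-2,dy=-5->C; (6,10):dx=+4,dy=+4->C; (7,8):dx=+7,dy=+16->C
  (7,9):dx=-1,dy=+6->D; (7,10):dx=+5,dy=+15->C; (8,9):dx=-8,dy=-10->C; (8,10):dx=-2,dy=-1->C
  (9,10):dx=+6,dy=+9->C
Step 2: C = 38, D = 7, total pairs = 45.
Step 3: tau = (C - D)/(n(n-1)/2) = (38 - 7)/45 = 0.688889.
Step 4: Exact two-sided p-value (enumerate n! = 3628800 permutations of y under H0): p = 0.004687.
Step 5: alpha = 0.05. reject H0.

tau_b = 0.6889 (C=38, D=7), p = 0.004687, reject H0.


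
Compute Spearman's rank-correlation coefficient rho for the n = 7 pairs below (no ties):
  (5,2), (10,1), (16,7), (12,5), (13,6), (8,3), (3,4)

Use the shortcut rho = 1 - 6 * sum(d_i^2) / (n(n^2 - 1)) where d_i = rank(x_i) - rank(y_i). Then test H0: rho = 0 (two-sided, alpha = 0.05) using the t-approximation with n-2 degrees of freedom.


Step 1: Rank x and y separately (midranks; no ties here).
rank(x): 5->2, 10->4, 16->7, 12->5, 13->6, 8->3, 3->1
rank(y): 2->2, 1->1, 7->7, 5->5, 6->6, 3->3, 4->4
Step 2: d_i = R_x(i) - R_y(i); compute d_i^2.
  (2-2)^2=0, (4-1)^2=9, (7-7)^2=0, (5-5)^2=0, (6-6)^2=0, (3-3)^2=0, (1-4)^2=9
sum(d^2) = 18.
Step 3: rho = 1 - 6*18 / (7*(7^2 - 1)) = 1 - 108/336 = 0.678571.
Step 4: Under H0, t = rho * sqrt((n-2)/(1-rho^2)) = 2.0657 ~ t(5).
Step 5: Two-sided p-value from the t-distribution with 5 df = 0.093750.
Step 6: alpha = 0.05. fail to reject H0.

rho = 0.6786, p = 0.093750, fail to reject H0 at alpha = 0.05.


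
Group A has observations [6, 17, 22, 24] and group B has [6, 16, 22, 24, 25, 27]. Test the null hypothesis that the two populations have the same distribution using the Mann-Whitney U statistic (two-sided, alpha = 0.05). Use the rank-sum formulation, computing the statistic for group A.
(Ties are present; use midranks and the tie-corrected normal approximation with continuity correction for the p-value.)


Step 1: Combine and sort all 10 observations; assign midranks.
sorted (value, group): (6,X), (6,Y), (16,Y), (17,X), (22,X), (22,Y), (24,X), (24,Y), (25,Y), (27,Y)
ranks: 6->1.5, 6->1.5, 16->3, 17->4, 22->5.5, 22->5.5, 24->7.5, 24->7.5, 25->9, 27->10
Step 2: Rank sum for X: R1 = 1.5 + 4 + 5.5 + 7.5 = 18.5.
Step 3: U_X = R1 - n1(n1+1)/2 = 18.5 - 4*5/2 = 18.5 - 10 = 8.5.
       U_Y = n1*n2 - U_X = 24 - 8.5 = 15.5.
Step 4: Ties are present, so use the tie-corrected normal approximation (with continuity correction) for the p-value.
Step 5: p-value = 0.518605; compare to alpha = 0.05. fail to reject H0.

U_X = 8.5, p = 0.518605, fail to reject H0 at alpha = 0.05.


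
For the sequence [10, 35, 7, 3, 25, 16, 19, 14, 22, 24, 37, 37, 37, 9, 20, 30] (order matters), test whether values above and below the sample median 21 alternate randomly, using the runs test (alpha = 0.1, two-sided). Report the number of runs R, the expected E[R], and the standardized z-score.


Step 1: Compute median = 21; label A = above, B = below.
Labels in order: BABBABBBAAAAABBA  (n_A = 8, n_B = 8)
Step 2: Count runs R = 8.
Step 3: Under H0 (random ordering), E[R] = 2*n_A*n_B/(n_A+n_B) + 1 = 2*8*8/16 + 1 = 9.0000.
        Var[R] = 2*n_A*n_B*(2*n_A*n_B - n_A - n_B) / ((n_A+n_B)^2 * (n_A+n_B-1)) = 14336/3840 = 3.7333.
        SD[R] = 1.9322.
Step 4: Continuity-corrected z = (R + 0.5 - E[R]) / SD[R] = (8 + 0.5 - 9.0000) / 1.9322 = -0.2588.
Step 5: Two-sided p-value via normal approximation = 2*(1 - Phi(|z|)) = 0.795809.
Step 6: alpha = 0.1. fail to reject H0.

R = 8, z = -0.2588, p = 0.795809, fail to reject H0.


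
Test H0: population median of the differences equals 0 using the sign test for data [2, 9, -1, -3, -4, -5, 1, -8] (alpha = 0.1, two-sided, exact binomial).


Step 1: Discard zero differences. Original n = 8; n_eff = number of nonzero differences = 8.
Nonzero differences (with sign): +2, +9, -1, -3, -4, -5, +1, -8
Step 2: Count signs: positive = 3, negative = 5.
Step 3: Under H0: P(positive) = 0.5, so the number of positives S ~ Bin(8, 0.5).
Step 4: Two-sided exact p-value = sum of Bin(8,0.5) probabilities at or below the observed probability = 0.726562.
Step 5: alpha = 0.1. fail to reject H0.

n_eff = 8, pos = 3, neg = 5, p = 0.726562, fail to reject H0.


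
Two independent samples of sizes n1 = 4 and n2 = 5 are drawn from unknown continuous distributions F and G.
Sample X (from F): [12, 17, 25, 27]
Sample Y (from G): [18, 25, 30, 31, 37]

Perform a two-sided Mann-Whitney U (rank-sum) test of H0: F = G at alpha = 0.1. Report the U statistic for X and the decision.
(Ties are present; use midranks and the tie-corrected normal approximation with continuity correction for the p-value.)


Step 1: Combine and sort all 9 observations; assign midranks.
sorted (value, group): (12,X), (17,X), (18,Y), (25,X), (25,Y), (27,X), (30,Y), (31,Y), (37,Y)
ranks: 12->1, 17->2, 18->3, 25->4.5, 25->4.5, 27->6, 30->7, 31->8, 37->9
Step 2: Rank sum for X: R1 = 1 + 2 + 4.5 + 6 = 13.5.
Step 3: U_X = R1 - n1(n1+1)/2 = 13.5 - 4*5/2 = 13.5 - 10 = 3.5.
       U_Y = n1*n2 - U_X = 20 - 3.5 = 16.5.
Step 4: Ties are present, so use the tie-corrected normal approximation (with continuity correction) for the p-value.
Step 5: p-value = 0.139983; compare to alpha = 0.1. fail to reject H0.

U_X = 3.5, p = 0.139983, fail to reject H0 at alpha = 0.1.


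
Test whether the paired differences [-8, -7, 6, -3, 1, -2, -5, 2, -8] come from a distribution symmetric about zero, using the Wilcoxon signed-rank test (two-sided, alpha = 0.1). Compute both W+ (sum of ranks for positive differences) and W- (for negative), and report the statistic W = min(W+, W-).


Step 1: Drop any zero differences (none here) and take |d_i|.
|d| = [8, 7, 6, 3, 1, 2, 5, 2, 8]
Step 2: Midrank |d_i| (ties get averaged ranks).
ranks: |8|->8.5, |7|->7, |6|->6, |3|->4, |1|->1, |2|->2.5, |5|->5, |2|->2.5, |8|->8.5
Step 3: Attach original signs; sum ranks with positive sign and with negative sign.
W+ = 6 + 1 + 2.5 = 9.5
W- = 8.5 + 7 + 4 + 2.5 + 5 + 8.5 = 35.5
(Check: W+ + W- = 45 should equal n(n+1)/2 = 45.)
Step 4: Test statistic W = min(W+, W-) = 9.5.
Step 5: Ties in |d|, so use the tie-corrected normal approximation.
        E[W] = n(n+1)/4 = 9*10/4 = 22.5.
        Tie groups: |d|=2 (t=2), |d|=8 (t=2); sum(t^3 - t) = 12.
        Var[W] = n(n+1)(2n+1)/24 - sum(t^3-t)/48 = 1710/24 - 12/48 = 71.
        z = (W - E[W]) / sqrt(Var[W]) = (9.5 - 22.5) / 8.4261 = -1.5428.
        Two-sided p = 2*Phi(z) = 0.122875.
Step 6: alpha = 0.1. fail to reject H0.

W+ = 9.5, W- = 35.5, W = min = 9.5, p = 0.122875, fail to reject H0.


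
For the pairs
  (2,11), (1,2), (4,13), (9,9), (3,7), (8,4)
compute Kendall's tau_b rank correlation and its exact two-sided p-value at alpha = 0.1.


Step 1: Enumerate the 15 unordered pairs (i,j) with i<j and classify each by sign(x_j-x_i) * sign(y_j-y_i).
  (1,2):dx=-1,dy=-9->C; (1,3):dx=+2,dy=+2->C; (1,4):dx=+7,dy=-2->D; (1,5):dx=+1,dy=-4->D
  (1,6):dx=+6,dy=-7->D; (2,3):dx=+3,dy=+11->C; (2,4):dx=+8,dy=+7->C; (2,5):dx=+2,dy=+5->C
  (2,6):dx=+7,dy=+2->C; (3,4):dx=+5,dy=-4->D; (3,5):dx=-1,dy=-6->C; (3,6):dx=+4,dy=-9->D
  (4,5):dx=-6,dy=-2->C; (4,6):dx=-1,dy=-5->C; (5,6):dx=+5,dy=-3->D
Step 2: C = 9, D = 6, total pairs = 15.
Step 3: tau = (C - D)/(n(n-1)/2) = (9 - 6)/15 = 0.200000.
Step 4: Exact two-sided p-value (enumerate n! = 720 permutations of y under H0): p = 0.719444.
Step 5: alpha = 0.1. fail to reject H0.

tau_b = 0.2000 (C=9, D=6), p = 0.719444, fail to reject H0.


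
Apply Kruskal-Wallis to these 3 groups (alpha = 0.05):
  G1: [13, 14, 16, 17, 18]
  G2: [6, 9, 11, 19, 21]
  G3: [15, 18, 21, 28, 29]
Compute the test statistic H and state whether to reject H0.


Step 1: Combine all N = 15 observations and assign midranks.
sorted (value, group, rank): (6,G2,1), (9,G2,2), (11,G2,3), (13,G1,4), (14,G1,5), (15,G3,6), (16,G1,7), (17,G1,8), (18,G1,9.5), (18,G3,9.5), (19,G2,11), (21,G2,12.5), (21,G3,12.5), (28,G3,14), (29,G3,15)
Step 2: Sum ranks within each group.
R_1 = 33.5 (n_1 = 5)
R_2 = 29.5 (n_2 = 5)
R_3 = 57 (n_3 = 5)
Step 3: H = 12/(N(N+1)) * sum(R_i^2/n_i) - 3(N+1)
     = 12/(15*16) * (33.5^2/5 + 29.5^2/5 + 57^2/5) - 3*16
     = 0.050000 * 1048.3 - 48
     = 4.415000.
Step 4: Ties present; correction factor C = 1 - 12/(15^3 - 15) = 0.996429. Corrected H = 4.415000 / 0.996429 = 4.430824.
Step 5: Under H0, H ~ chi^2(2); p-value = 0.109109.
Step 6: alpha = 0.05. fail to reject H0.

H = 4.4308, df = 2, p = 0.109109, fail to reject H0.


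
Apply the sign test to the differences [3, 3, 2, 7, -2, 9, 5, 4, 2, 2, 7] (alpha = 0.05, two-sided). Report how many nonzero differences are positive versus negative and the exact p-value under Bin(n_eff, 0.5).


Step 1: Discard zero differences. Original n = 11; n_eff = number of nonzero differences = 11.
Nonzero differences (with sign): +3, +3, +2, +7, -2, +9, +5, +4, +2, +2, +7
Step 2: Count signs: positive = 10, negative = 1.
Step 3: Under H0: P(positive) = 0.5, so the number of positives S ~ Bin(11, 0.5).
Step 4: Two-sided exact p-value = sum of Bin(11,0.5) probabilities at or below the observed probability = 0.011719.
Step 5: alpha = 0.05. reject H0.

n_eff = 11, pos = 10, neg = 1, p = 0.011719, reject H0.


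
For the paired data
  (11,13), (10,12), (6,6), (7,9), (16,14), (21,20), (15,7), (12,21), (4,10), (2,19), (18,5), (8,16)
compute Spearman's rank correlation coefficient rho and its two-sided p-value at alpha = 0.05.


Step 1: Rank x and y separately (midranks; no ties here).
rank(x): 11->7, 10->6, 6->3, 7->4, 16->10, 21->12, 15->9, 12->8, 4->2, 2->1, 18->11, 8->5
rank(y): 13->7, 12->6, 6->2, 9->4, 14->8, 20->11, 7->3, 21->12, 10->5, 19->10, 5->1, 16->9
Step 2: d_i = R_x(i) - R_y(i); compute d_i^2.
  (7-7)^2=0, (6-6)^2=0, (3-2)^2=1, (4-4)^2=0, (10-8)^2=4, (12-11)^2=1, (9-3)^2=36, (8-12)^2=16, (2-5)^2=9, (1-10)^2=81, (11-1)^2=100, (5-9)^2=16
sum(d^2) = 264.
Step 3: rho = 1 - 6*264 / (12*(12^2 - 1)) = 1 - 1584/1716 = 0.076923.
Step 4: Under H0, t = rho * sqrt((n-2)/(1-rho^2)) = 0.2440 ~ t(10).
Step 5: Two-sided p-value from the t-distribution with 10 df = 0.812183.
Step 6: alpha = 0.05. fail to reject H0.

rho = 0.0769, p = 0.812183, fail to reject H0 at alpha = 0.05.


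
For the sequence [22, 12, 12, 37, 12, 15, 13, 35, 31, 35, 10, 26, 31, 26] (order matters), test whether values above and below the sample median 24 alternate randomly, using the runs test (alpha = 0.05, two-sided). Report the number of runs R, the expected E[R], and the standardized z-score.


Step 1: Compute median = 24; label A = above, B = below.
Labels in order: BBBABBBAAABAAA  (n_A = 7, n_B = 7)
Step 2: Count runs R = 6.
Step 3: Under H0 (random ordering), E[R] = 2*n_A*n_B/(n_A+n_B) + 1 = 2*7*7/14 + 1 = 8.0000.
        Var[R] = 2*n_A*n_B*(2*n_A*n_B - n_A - n_B) / ((n_A+n_B)^2 * (n_A+n_B-1)) = 8232/2548 = 3.2308.
        SD[R] = 1.7974.
Step 4: Continuity-corrected z = (R + 0.5 - E[R]) / SD[R] = (6 + 0.5 - 8.0000) / 1.7974 = -0.8345.
Step 5: Two-sided p-value via normal approximation = 2*(1 - Phi(|z|)) = 0.403986.
Step 6: alpha = 0.05. fail to reject H0.

R = 6, z = -0.8345, p = 0.403986, fail to reject H0.


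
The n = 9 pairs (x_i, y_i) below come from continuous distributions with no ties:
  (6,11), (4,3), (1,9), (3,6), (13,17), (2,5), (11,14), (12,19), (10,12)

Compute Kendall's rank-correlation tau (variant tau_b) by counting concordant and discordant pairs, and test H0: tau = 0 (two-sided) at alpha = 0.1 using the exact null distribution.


Step 1: Enumerate the 36 unordered pairs (i,j) with i<j and classify each by sign(x_j-x_i) * sign(y_j-y_i).
  (1,2):dx=-2,dy=-8->C; (1,3):dx=-5,dy=-2->C; (1,4):dx=-3,dy=-5->C; (1,5):dx=+7,dy=+6->C
  (1,6):dx=-4,dy=-6->C; (1,7):dx=+5,dy=+3->C; (1,8):dx=+6,dy=+8->C; (1,9):dx=+4,dy=+1->C
  (2,3):dx=-3,dy=+6->D; (2,4):dx=-1,dy=+3->D; (2,5):dx=+9,dy=+14->C; (2,6):dx=-2,dy=+2->D
  (2,7):dx=+7,dy=+11->C; (2,8):dx=+8,dy=+16->C; (2,9):dx=+6,dy=+9->C; (3,4):dx=+2,dy=-3->D
  (3,5):dx=+12,dy=+8->C; (3,6):dx=+1,dy=-4->D; (3,7):dx=+10,dy=+5->C; (3,8):dx=+11,dy=+10->C
  (3,9):dx=+9,dy=+3->C; (4,5):dx=+10,dy=+11->C; (4,6):dx=-1,dy=-1->C; (4,7):dx=+8,dy=+8->C
  (4,8):dx=+9,dy=+13->C; (4,9):dx=+7,dy=+6->C; (5,6):dx=-11,dy=-12->C; (5,7):dx=-2,dy=-3->C
  (5,8):dx=-1,dy=+2->D; (5,9):dx=-3,dy=-5->C; (6,7):dx=+9,dy=+9->C; (6,8):dx=+10,dy=+14->C
  (6,9):dx=+8,dy=+7->C; (7,8):dx=+1,dy=+5->C; (7,9):dx=-1,dy=-2->C; (8,9):dx=-2,dy=-7->C
Step 2: C = 30, D = 6, total pairs = 36.
Step 3: tau = (C - D)/(n(n-1)/2) = (30 - 6)/36 = 0.666667.
Step 4: Exact two-sided p-value (enumerate n! = 362880 permutations of y under H0): p = 0.012665.
Step 5: alpha = 0.1. reject H0.

tau_b = 0.6667 (C=30, D=6), p = 0.012665, reject H0.


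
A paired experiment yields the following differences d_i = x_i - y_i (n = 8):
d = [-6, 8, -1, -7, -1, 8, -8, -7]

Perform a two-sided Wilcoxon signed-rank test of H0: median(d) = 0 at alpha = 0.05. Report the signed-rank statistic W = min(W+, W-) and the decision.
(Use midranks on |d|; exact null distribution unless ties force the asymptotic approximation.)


Step 1: Drop any zero differences (none here) and take |d_i|.
|d| = [6, 8, 1, 7, 1, 8, 8, 7]
Step 2: Midrank |d_i| (ties get averaged ranks).
ranks: |6|->3, |8|->7, |1|->1.5, |7|->4.5, |1|->1.5, |8|->7, |8|->7, |7|->4.5
Step 3: Attach original signs; sum ranks with positive sign and with negative sign.
W+ = 7 + 7 = 14
W- = 3 + 1.5 + 4.5 + 1.5 + 7 + 4.5 = 22
(Check: W+ + W- = 36 should equal n(n+1)/2 = 36.)
Step 4: Test statistic W = min(W+, W-) = 14.
Step 5: Ties in |d|, so use the tie-corrected normal approximation.
        E[W] = n(n+1)/4 = 8*9/4 = 18.
        Tie groups: |d|=1 (t=2), |d|=7 (t=2), |d|=8 (t=3); sum(t^3 - t) = 36.
        Var[W] = n(n+1)(2n+1)/24 - sum(t^3-t)/48 = 1224/24 - 36/48 = 50.25.
        z = (W - E[W]) / sqrt(Var[W]) = (14 - 18) / 7.0887 = -0.5643.
        Two-sided p = 2*Phi(z) = 0.572566.
Step 6: alpha = 0.05. fail to reject H0.

W+ = 14, W- = 22, W = min = 14, p = 0.572566, fail to reject H0.


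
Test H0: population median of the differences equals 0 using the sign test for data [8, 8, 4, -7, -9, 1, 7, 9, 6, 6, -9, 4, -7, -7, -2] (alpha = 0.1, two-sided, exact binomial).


Step 1: Discard zero differences. Original n = 15; n_eff = number of nonzero differences = 15.
Nonzero differences (with sign): +8, +8, +4, -7, -9, +1, +7, +9, +6, +6, -9, +4, -7, -7, -2
Step 2: Count signs: positive = 9, negative = 6.
Step 3: Under H0: P(positive) = 0.5, so the number of positives S ~ Bin(15, 0.5).
Step 4: Two-sided exact p-value = sum of Bin(15,0.5) probabilities at or below the observed probability = 0.607239.
Step 5: alpha = 0.1. fail to reject H0.

n_eff = 15, pos = 9, neg = 6, p = 0.607239, fail to reject H0.


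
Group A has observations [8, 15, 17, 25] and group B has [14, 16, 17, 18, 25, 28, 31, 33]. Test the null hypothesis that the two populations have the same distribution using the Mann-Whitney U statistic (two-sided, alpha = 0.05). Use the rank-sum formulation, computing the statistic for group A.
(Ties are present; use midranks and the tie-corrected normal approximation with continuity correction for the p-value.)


Step 1: Combine and sort all 12 observations; assign midranks.
sorted (value, group): (8,X), (14,Y), (15,X), (16,Y), (17,X), (17,Y), (18,Y), (25,X), (25,Y), (28,Y), (31,Y), (33,Y)
ranks: 8->1, 14->2, 15->3, 16->4, 17->5.5, 17->5.5, 18->7, 25->8.5, 25->8.5, 28->10, 31->11, 33->12
Step 2: Rank sum for X: R1 = 1 + 3 + 5.5 + 8.5 = 18.
Step 3: U_X = R1 - n1(n1+1)/2 = 18 - 4*5/2 = 18 - 10 = 8.
       U_Y = n1*n2 - U_X = 32 - 8 = 24.
Step 4: Ties are present, so use the tie-corrected normal approximation (with continuity correction) for the p-value.
Step 5: p-value = 0.201148; compare to alpha = 0.05. fail to reject H0.

U_X = 8, p = 0.201148, fail to reject H0 at alpha = 0.05.


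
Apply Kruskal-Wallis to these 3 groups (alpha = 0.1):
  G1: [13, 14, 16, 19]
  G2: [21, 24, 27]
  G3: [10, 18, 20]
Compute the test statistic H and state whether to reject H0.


Step 1: Combine all N = 10 observations and assign midranks.
sorted (value, group, rank): (10,G3,1), (13,G1,2), (14,G1,3), (16,G1,4), (18,G3,5), (19,G1,6), (20,G3,7), (21,G2,8), (24,G2,9), (27,G2,10)
Step 2: Sum ranks within each group.
R_1 = 15 (n_1 = 4)
R_2 = 27 (n_2 = 3)
R_3 = 13 (n_3 = 3)
Step 3: H = 12/(N(N+1)) * sum(R_i^2/n_i) - 3(N+1)
     = 12/(10*11) * (15^2/4 + 27^2/3 + 13^2/3) - 3*11
     = 0.109091 * 355.583 - 33
     = 5.790909.
Step 4: No ties, so H is used without correction.
Step 5: Under H0, H ~ chi^2(2); p-value = 0.055274.
Step 6: alpha = 0.1. reject H0.

H = 5.7909, df = 2, p = 0.055274, reject H0.


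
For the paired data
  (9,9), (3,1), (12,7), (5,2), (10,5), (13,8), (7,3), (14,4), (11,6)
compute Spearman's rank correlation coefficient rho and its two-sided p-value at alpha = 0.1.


Step 1: Rank x and y separately (midranks; no ties here).
rank(x): 9->4, 3->1, 12->7, 5->2, 10->5, 13->8, 7->3, 14->9, 11->6
rank(y): 9->9, 1->1, 7->7, 2->2, 5->5, 8->8, 3->3, 4->4, 6->6
Step 2: d_i = R_x(i) - R_y(i); compute d_i^2.
  (4-9)^2=25, (1-1)^2=0, (7-7)^2=0, (2-2)^2=0, (5-5)^2=0, (8-8)^2=0, (3-3)^2=0, (9-4)^2=25, (6-6)^2=0
sum(d^2) = 50.
Step 3: rho = 1 - 6*50 / (9*(9^2 - 1)) = 1 - 300/720 = 0.583333.
Step 4: Under H0, t = rho * sqrt((n-2)/(1-rho^2)) = 1.9001 ~ t(7).
Step 5: Two-sided p-value from the t-distribution with 7 df = 0.099186.
Step 6: alpha = 0.1. reject H0.

rho = 0.5833, p = 0.099186, reject H0 at alpha = 0.1.


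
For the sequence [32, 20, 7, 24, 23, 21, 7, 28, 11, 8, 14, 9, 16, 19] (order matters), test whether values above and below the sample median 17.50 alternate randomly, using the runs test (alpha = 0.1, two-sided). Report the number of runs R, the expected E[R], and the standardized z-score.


Step 1: Compute median = 17.50; label A = above, B = below.
Labels in order: AABAAABABBBBBA  (n_A = 7, n_B = 7)
Step 2: Count runs R = 7.
Step 3: Under H0 (random ordering), E[R] = 2*n_A*n_B/(n_A+n_B) + 1 = 2*7*7/14 + 1 = 8.0000.
        Var[R] = 2*n_A*n_B*(2*n_A*n_B - n_A - n_B) / ((n_A+n_B)^2 * (n_A+n_B-1)) = 8232/2548 = 3.2308.
        SD[R] = 1.7974.
Step 4: Continuity-corrected z = (R + 0.5 - E[R]) / SD[R] = (7 + 0.5 - 8.0000) / 1.7974 = -0.2782.
Step 5: Two-sided p-value via normal approximation = 2*(1 - Phi(|z|)) = 0.780879.
Step 6: alpha = 0.1. fail to reject H0.

R = 7, z = -0.2782, p = 0.780879, fail to reject H0.


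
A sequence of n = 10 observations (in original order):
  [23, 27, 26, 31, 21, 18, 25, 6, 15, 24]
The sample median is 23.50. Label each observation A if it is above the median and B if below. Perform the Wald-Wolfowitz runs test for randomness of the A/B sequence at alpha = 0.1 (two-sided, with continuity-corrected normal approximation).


Step 1: Compute median = 23.50; label A = above, B = below.
Labels in order: BAAABBABBA  (n_A = 5, n_B = 5)
Step 2: Count runs R = 6.
Step 3: Under H0 (random ordering), E[R] = 2*n_A*n_B/(n_A+n_B) + 1 = 2*5*5/10 + 1 = 6.0000.
        Var[R] = 2*n_A*n_B*(2*n_A*n_B - n_A - n_B) / ((n_A+n_B)^2 * (n_A+n_B-1)) = 2000/900 = 2.2222.
        SD[R] = 1.4907.
Step 4: R = E[R], so z = 0 with no continuity correction.
Step 5: Two-sided p-value via normal approximation = 2*(1 - Phi(|z|)) = 1.000000.
Step 6: alpha = 0.1. fail to reject H0.

R = 6, z = 0.0000, p = 1.000000, fail to reject H0.


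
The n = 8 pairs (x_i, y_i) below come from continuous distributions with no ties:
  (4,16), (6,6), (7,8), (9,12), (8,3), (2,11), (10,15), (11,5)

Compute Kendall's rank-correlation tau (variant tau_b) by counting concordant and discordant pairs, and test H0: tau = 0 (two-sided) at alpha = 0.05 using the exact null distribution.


Step 1: Enumerate the 28 unordered pairs (i,j) with i<j and classify each by sign(x_j-x_i) * sign(y_j-y_i).
  (1,2):dx=+2,dy=-10->D; (1,3):dx=+3,dy=-8->D; (1,4):dx=+5,dy=-4->D; (1,5):dx=+4,dy=-13->D
  (1,6):dx=-2,dy=-5->C; (1,7):dx=+6,dy=-1->D; (1,8):dx=+7,dy=-11->D; (2,3):dx=+1,dy=+2->C
  (2,4):dx=+3,dy=+6->C; (2,5):dx=+2,dy=-3->D; (2,6):dx=-4,dy=+5->D; (2,7):dx=+4,dy=+9->C
  (2,8):dx=+5,dy=-1->D; (3,4):dx=+2,dy=+4->C; (3,5):dx=+1,dy=-5->D; (3,6):dx=-5,dy=+3->D
  (3,7):dx=+3,dy=+7->C; (3,8):dx=+4,dy=-3->D; (4,5):dx=-1,dy=-9->C; (4,6):dx=-7,dy=-1->C
  (4,7):dx=+1,dy=+3->C; (4,8):dx=+2,dy=-7->D; (5,6):dx=-6,dy=+8->D; (5,7):dx=+2,dy=+12->C
  (5,8):dx=+3,dy=+2->C; (6,7):dx=+8,dy=+4->C; (6,8):dx=+9,dy=-6->D; (7,8):dx=+1,dy=-10->D
Step 2: C = 12, D = 16, total pairs = 28.
Step 3: tau = (C - D)/(n(n-1)/2) = (12 - 16)/28 = -0.142857.
Step 4: Exact two-sided p-value (enumerate n! = 40320 permutations of y under H0): p = 0.719544.
Step 5: alpha = 0.05. fail to reject H0.

tau_b = -0.1429 (C=12, D=16), p = 0.719544, fail to reject H0.


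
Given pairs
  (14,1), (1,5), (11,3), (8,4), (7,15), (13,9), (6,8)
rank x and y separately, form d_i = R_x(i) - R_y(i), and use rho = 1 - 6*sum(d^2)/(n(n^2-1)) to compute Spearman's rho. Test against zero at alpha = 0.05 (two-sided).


Step 1: Rank x and y separately (midranks; no ties here).
rank(x): 14->7, 1->1, 11->5, 8->4, 7->3, 13->6, 6->2
rank(y): 1->1, 5->4, 3->2, 4->3, 15->7, 9->6, 8->5
Step 2: d_i = R_x(i) - R_y(i); compute d_i^2.
  (7-1)^2=36, (1-4)^2=9, (5-2)^2=9, (4-3)^2=1, (3-7)^2=16, (6-6)^2=0, (2-5)^2=9
sum(d^2) = 80.
Step 3: rho = 1 - 6*80 / (7*(7^2 - 1)) = 1 - 480/336 = -0.428571.
Step 4: Under H0, t = rho * sqrt((n-2)/(1-rho^2)) = -1.0607 ~ t(5).
Step 5: Two-sided p-value from the t-distribution with 5 df = 0.337368.
Step 6: alpha = 0.05. fail to reject H0.

rho = -0.4286, p = 0.337368, fail to reject H0 at alpha = 0.05.


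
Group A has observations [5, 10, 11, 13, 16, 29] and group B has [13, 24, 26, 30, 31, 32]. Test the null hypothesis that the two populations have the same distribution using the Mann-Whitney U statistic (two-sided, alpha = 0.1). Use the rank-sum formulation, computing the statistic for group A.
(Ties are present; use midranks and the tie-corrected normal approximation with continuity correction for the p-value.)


Step 1: Combine and sort all 12 observations; assign midranks.
sorted (value, group): (5,X), (10,X), (11,X), (13,X), (13,Y), (16,X), (24,Y), (26,Y), (29,X), (30,Y), (31,Y), (32,Y)
ranks: 5->1, 10->2, 11->3, 13->4.5, 13->4.5, 16->6, 24->7, 26->8, 29->9, 30->10, 31->11, 32->12
Step 2: Rank sum for X: R1 = 1 + 2 + 3 + 4.5 + 6 + 9 = 25.5.
Step 3: U_X = R1 - n1(n1+1)/2 = 25.5 - 6*7/2 = 25.5 - 21 = 4.5.
       U_Y = n1*n2 - U_X = 36 - 4.5 = 31.5.
Step 4: Ties are present, so use the tie-corrected normal approximation (with continuity correction) for the p-value.
Step 5: p-value = 0.037041; compare to alpha = 0.1. reject H0.

U_X = 4.5, p = 0.037041, reject H0 at alpha = 0.1.


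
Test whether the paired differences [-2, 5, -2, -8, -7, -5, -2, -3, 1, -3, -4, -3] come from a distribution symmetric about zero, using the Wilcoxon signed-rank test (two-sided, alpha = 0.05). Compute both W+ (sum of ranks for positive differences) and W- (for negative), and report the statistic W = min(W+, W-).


Step 1: Drop any zero differences (none here) and take |d_i|.
|d| = [2, 5, 2, 8, 7, 5, 2, 3, 1, 3, 4, 3]
Step 2: Midrank |d_i| (ties get averaged ranks).
ranks: |2|->3, |5|->9.5, |2|->3, |8|->12, |7|->11, |5|->9.5, |2|->3, |3|->6, |1|->1, |3|->6, |4|->8, |3|->6
Step 3: Attach original signs; sum ranks with positive sign and with negative sign.
W+ = 9.5 + 1 = 10.5
W- = 3 + 3 + 12 + 11 + 9.5 + 3 + 6 + 6 + 8 + 6 = 67.5
(Check: W+ + W- = 78 should equal n(n+1)/2 = 78.)
Step 4: Test statistic W = min(W+, W-) = 10.5.
Step 5: Ties in |d|, so use the tie-corrected normal approximation.
        E[W] = n(n+1)/4 = 12*13/4 = 39.
        Tie groups: |d|=2 (t=3), |d|=3 (t=3), |d|=5 (t=2); sum(t^3 - t) = 54.
        Var[W] = n(n+1)(2n+1)/24 - sum(t^3-t)/48 = 3900/24 - 54/48 = 161.375.
        z = (W - E[W]) / sqrt(Var[W]) = (10.5 - 39) / 12.7033 = -2.2435.
        Two-sided p = 2*Phi(z) = 0.024864.
Step 6: alpha = 0.05. reject H0.

W+ = 10.5, W- = 67.5, W = min = 10.5, p = 0.024864, reject H0.


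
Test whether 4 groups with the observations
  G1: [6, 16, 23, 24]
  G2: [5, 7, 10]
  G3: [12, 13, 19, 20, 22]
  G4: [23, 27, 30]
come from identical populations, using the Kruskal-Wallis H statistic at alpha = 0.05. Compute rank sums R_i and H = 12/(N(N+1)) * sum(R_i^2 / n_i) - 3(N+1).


Step 1: Combine all N = 15 observations and assign midranks.
sorted (value, group, rank): (5,G2,1), (6,G1,2), (7,G2,3), (10,G2,4), (12,G3,5), (13,G3,6), (16,G1,7), (19,G3,8), (20,G3,9), (22,G3,10), (23,G1,11.5), (23,G4,11.5), (24,G1,13), (27,G4,14), (30,G4,15)
Step 2: Sum ranks within each group.
R_1 = 33.5 (n_1 = 4)
R_2 = 8 (n_2 = 3)
R_3 = 38 (n_3 = 5)
R_4 = 40.5 (n_4 = 3)
Step 3: H = 12/(N(N+1)) * sum(R_i^2/n_i) - 3(N+1)
     = 12/(15*16) * (33.5^2/4 + 8^2/3 + 38^2/5 + 40.5^2/3) - 3*16
     = 0.050000 * 1137.45 - 48
     = 8.872292.
Step 4: Ties present; correction factor C = 1 - 6/(15^3 - 15) = 0.998214. Corrected H = 8.872292 / 0.998214 = 8.888163.
Step 5: Under H0, H ~ chi^2(3); p-value = 0.030815.
Step 6: alpha = 0.05. reject H0.

H = 8.8882, df = 3, p = 0.030815, reject H0.


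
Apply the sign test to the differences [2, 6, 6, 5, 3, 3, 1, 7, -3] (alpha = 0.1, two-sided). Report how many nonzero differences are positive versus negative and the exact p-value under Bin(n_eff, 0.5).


Step 1: Discard zero differences. Original n = 9; n_eff = number of nonzero differences = 9.
Nonzero differences (with sign): +2, +6, +6, +5, +3, +3, +1, +7, -3
Step 2: Count signs: positive = 8, negative = 1.
Step 3: Under H0: P(positive) = 0.5, so the number of positives S ~ Bin(9, 0.5).
Step 4: Two-sided exact p-value = sum of Bin(9,0.5) probabilities at or below the observed probability = 0.039062.
Step 5: alpha = 0.1. reject H0.

n_eff = 9, pos = 8, neg = 1, p = 0.039062, reject H0.


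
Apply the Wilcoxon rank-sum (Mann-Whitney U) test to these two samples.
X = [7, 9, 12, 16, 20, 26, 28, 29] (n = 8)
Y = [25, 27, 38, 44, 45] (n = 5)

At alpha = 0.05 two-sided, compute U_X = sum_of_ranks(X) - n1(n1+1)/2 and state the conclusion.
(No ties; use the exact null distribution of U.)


Step 1: Combine and sort all 13 observations; assign midranks.
sorted (value, group): (7,X), (9,X), (12,X), (16,X), (20,X), (25,Y), (26,X), (27,Y), (28,X), (29,X), (38,Y), (44,Y), (45,Y)
ranks: 7->1, 9->2, 12->3, 16->4, 20->5, 25->6, 26->7, 27->8, 28->9, 29->10, 38->11, 44->12, 45->13
Step 2: Rank sum for X: R1 = 1 + 2 + 3 + 4 + 5 + 7 + 9 + 10 = 41.
Step 3: U_X = R1 - n1(n1+1)/2 = 41 - 8*9/2 = 41 - 36 = 5.
       U_Y = n1*n2 - U_X = 40 - 5 = 35.
Step 4: No ties, so the exact null distribution of U (based on enumerating the C(13,8) = 1287 equally likely rank assignments) gives the two-sided p-value.
Step 5: p-value = 0.029526; compare to alpha = 0.05. reject H0.

U_X = 5, p = 0.029526, reject H0 at alpha = 0.05.


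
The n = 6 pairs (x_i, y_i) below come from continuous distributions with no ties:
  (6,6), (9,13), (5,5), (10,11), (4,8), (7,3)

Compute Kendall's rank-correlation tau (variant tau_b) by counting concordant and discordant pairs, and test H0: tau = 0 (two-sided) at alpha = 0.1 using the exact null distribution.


Step 1: Enumerate the 15 unordered pairs (i,j) with i<j and classify each by sign(x_j-x_i) * sign(y_j-y_i).
  (1,2):dx=+3,dy=+7->C; (1,3):dx=-1,dy=-1->C; (1,4):dx=+4,dy=+5->C; (1,5):dx=-2,dy=+2->D
  (1,6):dx=+1,dy=-3->D; (2,3):dx=-4,dy=-8->C; (2,4):dx=+1,dy=-2->D; (2,5):dx=-5,dy=-5->C
  (2,6):dx=-2,dy=-10->C; (3,4):dx=+5,dy=+6->C; (3,5):dx=-1,dy=+3->D; (3,6):dx=+2,dy=-2->D
  (4,5):dx=-6,dy=-3->C; (4,6):dx=-3,dy=-8->C; (5,6):dx=+3,dy=-5->D
Step 2: C = 9, D = 6, total pairs = 15.
Step 3: tau = (C - D)/(n(n-1)/2) = (9 - 6)/15 = 0.200000.
Step 4: Exact two-sided p-value (enumerate n! = 720 permutations of y under H0): p = 0.719444.
Step 5: alpha = 0.1. fail to reject H0.

tau_b = 0.2000 (C=9, D=6), p = 0.719444, fail to reject H0.


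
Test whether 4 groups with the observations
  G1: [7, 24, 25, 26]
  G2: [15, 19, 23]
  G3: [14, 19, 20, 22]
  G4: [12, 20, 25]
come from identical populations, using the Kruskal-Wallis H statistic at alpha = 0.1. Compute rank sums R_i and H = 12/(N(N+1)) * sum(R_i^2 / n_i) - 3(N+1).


Step 1: Combine all N = 14 observations and assign midranks.
sorted (value, group, rank): (7,G1,1), (12,G4,2), (14,G3,3), (15,G2,4), (19,G2,5.5), (19,G3,5.5), (20,G3,7.5), (20,G4,7.5), (22,G3,9), (23,G2,10), (24,G1,11), (25,G1,12.5), (25,G4,12.5), (26,G1,14)
Step 2: Sum ranks within each group.
R_1 = 38.5 (n_1 = 4)
R_2 = 19.5 (n_2 = 3)
R_3 = 25 (n_3 = 4)
R_4 = 22 (n_4 = 3)
Step 3: H = 12/(N(N+1)) * sum(R_i^2/n_i) - 3(N+1)
     = 12/(14*15) * (38.5^2/4 + 19.5^2/3 + 25^2/4 + 22^2/3) - 3*15
     = 0.057143 * 814.896 - 45
     = 1.565476.
Step 4: Ties present; correction factor C = 1 - 18/(14^3 - 14) = 0.993407. Corrected H = 1.565476 / 0.993407 = 1.575867.
Step 5: Under H0, H ~ chi^2(3); p-value = 0.664874.
Step 6: alpha = 0.1. fail to reject H0.

H = 1.5759, df = 3, p = 0.664874, fail to reject H0.


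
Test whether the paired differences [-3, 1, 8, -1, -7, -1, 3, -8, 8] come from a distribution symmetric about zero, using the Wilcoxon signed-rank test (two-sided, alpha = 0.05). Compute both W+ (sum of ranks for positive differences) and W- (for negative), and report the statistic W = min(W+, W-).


Step 1: Drop any zero differences (none here) and take |d_i|.
|d| = [3, 1, 8, 1, 7, 1, 3, 8, 8]
Step 2: Midrank |d_i| (ties get averaged ranks).
ranks: |3|->4.5, |1|->2, |8|->8, |1|->2, |7|->6, |1|->2, |3|->4.5, |8|->8, |8|->8
Step 3: Attach original signs; sum ranks with positive sign and with negative sign.
W+ = 2 + 8 + 4.5 + 8 = 22.5
W- = 4.5 + 2 + 6 + 2 + 8 = 22.5
(Check: W+ + W- = 45 should equal n(n+1)/2 = 45.)
Step 4: Test statistic W = min(W+, W-) = 22.5.
Step 5: Ties in |d|, so use the tie-corrected normal approximation.
        E[W] = n(n+1)/4 = 9*10/4 = 22.5.
        Tie groups: |d|=1 (t=3), |d|=3 (t=2), |d|=8 (t=3); sum(t^3 - t) = 54.
        Var[W] = n(n+1)(2n+1)/24 - sum(t^3-t)/48 = 1710/24 - 54/48 = 70.125.
        z = (W - E[W]) / sqrt(Var[W]) = (22.5 - 22.5) / 8.3741 = 0.0000.
        Two-sided p = 2*Phi(z) = 1.000000.
Step 6: alpha = 0.05. fail to reject H0.

W+ = 22.5, W- = 22.5, W = min = 22.5, p = 1.000000, fail to reject H0.


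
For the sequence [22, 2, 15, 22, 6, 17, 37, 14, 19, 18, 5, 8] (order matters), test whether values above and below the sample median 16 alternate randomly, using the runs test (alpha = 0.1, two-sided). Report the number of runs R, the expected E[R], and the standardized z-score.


Step 1: Compute median = 16; label A = above, B = below.
Labels in order: ABBABAABAABB  (n_A = 6, n_B = 6)
Step 2: Count runs R = 8.
Step 3: Under H0 (random ordering), E[R] = 2*n_A*n_B/(n_A+n_B) + 1 = 2*6*6/12 + 1 = 7.0000.
        Var[R] = 2*n_A*n_B*(2*n_A*n_B - n_A - n_B) / ((n_A+n_B)^2 * (n_A+n_B-1)) = 4320/1584 = 2.7273.
        SD[R] = 1.6514.
Step 4: Continuity-corrected z = (R - 0.5 - E[R]) / SD[R] = (8 - 0.5 - 7.0000) / 1.6514 = 0.3028.
Step 5: Two-sided p-value via normal approximation = 2*(1 - Phi(|z|)) = 0.762069.
Step 6: alpha = 0.1. fail to reject H0.

R = 8, z = 0.3028, p = 0.762069, fail to reject H0.
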